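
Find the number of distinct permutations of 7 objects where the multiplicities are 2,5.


7! = 5040
Denominator: 2!=2 * 5!=120
Coefficient = 5040 / 240 = 21

21


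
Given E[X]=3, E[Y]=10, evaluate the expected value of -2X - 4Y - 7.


E[-2X - 4Y - 7] = -2*E[X] - 4*E[Y] - 7
= (-2)*(3) + (-4)*(10) + (-7)
= -6 - 40 - 7 = -53

-53


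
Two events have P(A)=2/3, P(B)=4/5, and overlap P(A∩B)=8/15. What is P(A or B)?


P(A∪B) = P(A) + P(B) - P(A∩B)
= 2/3 + 4/5 - 8/15 = 14/15

14/15


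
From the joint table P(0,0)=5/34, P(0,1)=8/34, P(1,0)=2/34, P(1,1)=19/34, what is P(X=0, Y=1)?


Read from table: P(X=0, Y=1) = 8/34 = 4/17

4/17


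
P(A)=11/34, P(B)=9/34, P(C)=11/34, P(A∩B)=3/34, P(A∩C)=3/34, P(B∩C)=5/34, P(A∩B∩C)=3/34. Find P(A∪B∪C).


P(A∪B∪C) = P(A)+P(B)+P(C) - P(AB)-P(AC)-P(BC) + P(ABC)
= 11/34+9/34+11/34 - 3/34-3/34-5/34 + 3/34
= 23/34

23/34


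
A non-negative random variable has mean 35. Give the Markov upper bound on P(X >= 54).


Markov: P(X >= a) <= E[X]/a
P(X >= 54) <= 35/54

35/54


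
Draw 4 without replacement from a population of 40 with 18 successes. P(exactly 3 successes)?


P(X=3) = C(18,3)*C(22,1) / C(40,4)
= 816*22 / 91390
= 17952/91390 = 8976/45695

8976/45695


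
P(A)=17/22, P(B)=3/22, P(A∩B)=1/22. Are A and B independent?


P(A)*P(B) = 17/22*3/22 = 51/484
P(A∩B) = 1/22 != 51/484, so not independent

No, A and B are not independent


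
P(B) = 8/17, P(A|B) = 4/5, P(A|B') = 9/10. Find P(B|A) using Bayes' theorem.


P(A) = P(A|B)P(B) + P(A|B')P(B') = 4/5*8/17 + 9/10*9/17 = 29/34
P(B|A) = P(A|B)P(B)/P(A) = (32/85)/(29/34) = 64/145

64/145


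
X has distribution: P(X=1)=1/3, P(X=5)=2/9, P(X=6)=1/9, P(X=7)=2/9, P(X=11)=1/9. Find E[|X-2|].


E[|X-2|] = sum(g(x)*P(x))
= 1*1/3 + 3*2/9 + 4*1/9 + 5*2/9 + 9*1/9
= 32/9

32/9


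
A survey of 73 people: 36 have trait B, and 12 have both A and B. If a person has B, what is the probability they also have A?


P(A|B) = P(A∩B)/P(B) = (12/73)/(36/73) = 12/36 = 1/3

1/3


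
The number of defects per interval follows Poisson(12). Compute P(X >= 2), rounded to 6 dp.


P(X>=2) = 1 - P(X<=1) = 1 - (e^(-12)*12^0/0! + e^(-12)*12^1/1!)
≈ 1 - (0.0000061442 + 0.0000737305)
= 1 - 0.0000798747 = 0.9999201253
≈ 0.999920

0.999920


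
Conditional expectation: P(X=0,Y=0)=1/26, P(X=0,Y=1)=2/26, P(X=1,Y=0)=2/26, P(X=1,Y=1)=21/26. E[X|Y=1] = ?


P(Y=1) = 23/26
E[X|Y=1] = (0*2 + 1*21)/23 = 21/23

21/23


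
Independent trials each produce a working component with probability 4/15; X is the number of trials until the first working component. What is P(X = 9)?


P(X=9) = (1-p)^8 * p = (11/15)^8 * 4/15
= 214358881/2562890625 * 4/15 = 857435524/38443359375

857435524/38443359375


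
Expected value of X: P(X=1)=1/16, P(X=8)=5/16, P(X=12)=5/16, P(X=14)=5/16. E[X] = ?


E[X] = sum(x * P(x))
= 1*1/16 + 8*5/16 + 12*5/16 + 14*5/16
= 171/16

171/16


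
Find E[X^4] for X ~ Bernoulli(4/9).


For Bernoulli: X in {0,1}
E[X^4] = 0^4*(1-4/9) + 1^4*4/9 = 4/9

4/9


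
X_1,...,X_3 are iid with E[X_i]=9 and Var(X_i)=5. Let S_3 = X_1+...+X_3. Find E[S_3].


E[S_n] = n*E[X_1] = 3*9 = 27

27


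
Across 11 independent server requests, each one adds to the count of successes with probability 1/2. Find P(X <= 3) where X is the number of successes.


P(X<=3) = P(X=0) + P(X=1) + P(X=2) + P(X=3)
= 1/2048 + 11/2048 + 55/2048 + 165/2048
= 29/256

29/256


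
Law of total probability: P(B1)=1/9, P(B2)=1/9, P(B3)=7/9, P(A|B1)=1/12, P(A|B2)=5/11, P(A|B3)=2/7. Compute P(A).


P(A) = P(A|B1)P(B1) + P(A|B2)P(B2) + P(A|B3)P(B3)
= 1/12*1/9 + 5/11*1/9 + 2/7*7/9
= 1/108 + 5/99 + 2/9 = 335/1188

335/1188


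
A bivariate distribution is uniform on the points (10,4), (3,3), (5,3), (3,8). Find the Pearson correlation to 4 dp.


Cov(X,Y) = -1.6250, Var(X) = 8.1875, Var(Y) = 4.2500
rho = Cov/(sqrt(VarX)*sqrt(VarY)) = -0.2755

-0.2755


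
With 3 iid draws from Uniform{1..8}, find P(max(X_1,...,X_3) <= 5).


P(max <= 5) = P(all X_i <= 5) = (P(X_1 <= 5))^3
= (5/8)^3 = 125/512

125/512


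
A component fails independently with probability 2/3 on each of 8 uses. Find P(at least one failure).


P(at least one) = 1 - P(none)
P(none) = (1 - 2/3)^8 = (1/3)^8 = 1/6561
P(at least one) = 1 - 1/6561 = 6560/6561

6560/6561


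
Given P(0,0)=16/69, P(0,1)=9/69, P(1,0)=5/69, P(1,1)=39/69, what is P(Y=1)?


P(Y=1) = P(0,1)+P(1,1) = 9/69 + 39/69 = 48/69 = 16/23

16/23


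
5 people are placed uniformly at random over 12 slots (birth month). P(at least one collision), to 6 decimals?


P(all different) = prod((12-i)/12 for i=0..4) = 0.381944
P(at least one match) = 1 - 0.381944 = 0.618056

0.618056


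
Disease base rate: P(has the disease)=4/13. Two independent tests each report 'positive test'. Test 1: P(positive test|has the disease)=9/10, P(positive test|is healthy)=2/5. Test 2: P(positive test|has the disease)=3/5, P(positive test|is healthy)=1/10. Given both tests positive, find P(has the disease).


After test 1: P(+) = 9/10*4/13 + 2/5*9/13 = 36/65
P(B|+) = (18/65)/(36/65) = 1/2
After test 2 (use post1 as new prior): P(+) = 3/5*1/2 + 1/10*1/2 = 7/20
P(B|+,+) = (3/10)/(7/20) = 6/7

6/7


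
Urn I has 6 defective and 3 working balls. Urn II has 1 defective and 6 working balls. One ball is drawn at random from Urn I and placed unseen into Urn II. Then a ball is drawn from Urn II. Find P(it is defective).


P(transfer defective) = 6/9 = 2/3; P(transfer working) = 1/3
If defective transferred: Urn II has 2 defective of 8, so P(defective|defective moved) = 1/4
If working transferred: Urn II has 1 defective of 8, so P(defective|working moved) = 1/8
By total probability: P(defective) = 2/3*1/4 + 1/3*1/8 = 5/24

5/24


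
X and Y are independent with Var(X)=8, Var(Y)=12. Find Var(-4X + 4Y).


Independence => Cov(X,Y)=0
Var(-4X + 4Y) = (-4)^2*Var(X) + 4^2*Var(Y)
= 16*8 + 16*12 = 320

320


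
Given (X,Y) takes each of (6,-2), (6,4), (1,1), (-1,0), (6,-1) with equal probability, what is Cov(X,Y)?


E[X]=18/5, E[Y]=2/5, E[XY]=7/5
Cov(X,Y) = E[XY] - E[X]E[Y] = 7/5 - 18/5*2/5 = -1/25

-1/25


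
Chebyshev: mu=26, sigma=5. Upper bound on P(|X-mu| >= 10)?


k = 10/5 = 2
Chebyshev: P(|X-mu| >= k*sigma) <= 1/k^2 = 1/2^2 = 1/4

1/4


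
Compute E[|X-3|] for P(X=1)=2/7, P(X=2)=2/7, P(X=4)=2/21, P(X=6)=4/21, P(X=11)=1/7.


E[|X-3|] = sum(g(x)*P(x))
= 2*2/7 + 1*2/7 + 1*2/21 + 3*4/21 + 8*1/7
= 8/3

8/3


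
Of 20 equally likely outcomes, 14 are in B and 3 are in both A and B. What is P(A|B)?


P(A|B) = P(A∩B)/P(B) = (3/20)/(14/20) = 3/14

3/14


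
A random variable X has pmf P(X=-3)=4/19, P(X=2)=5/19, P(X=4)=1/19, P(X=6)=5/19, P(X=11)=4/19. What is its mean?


E[X] = sum(x * P(x))
= -3*4/19 + 2*5/19 + 4*1/19 + 6*5/19 + 11*4/19
= 4

4


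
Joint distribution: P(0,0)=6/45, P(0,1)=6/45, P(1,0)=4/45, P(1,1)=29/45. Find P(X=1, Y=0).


Read from table: P(X=1, Y=0) = 4/45

4/45


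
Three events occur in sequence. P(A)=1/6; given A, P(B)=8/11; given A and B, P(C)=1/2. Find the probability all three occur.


P(A∩B∩C) = P(A) * P(B|A) * P(C|A∩B)
= 1/6 * 8/11 * 1/2
= 4/33 * 1/2 = 2/33

2/33


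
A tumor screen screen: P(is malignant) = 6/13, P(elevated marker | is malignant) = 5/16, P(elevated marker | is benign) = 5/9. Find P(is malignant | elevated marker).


P(A) = P(A|B)P(B) + P(A|B')P(B') = 5/16*6/13 + 5/9*7/13 = 415/936
P(B|A) = P(A|B)P(B)/P(A) = (15/104)/(415/936) = 27/83

27/83


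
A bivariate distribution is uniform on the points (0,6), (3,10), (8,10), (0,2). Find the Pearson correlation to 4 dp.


Cov(X,Y) = 8.2500, Var(X) = 10.6875, Var(Y) = 11.0000
rho = Cov/(sqrt(VarX)*sqrt(VarY)) = 0.7609

0.7609


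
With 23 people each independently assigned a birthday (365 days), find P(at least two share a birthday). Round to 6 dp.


P(all different) = prod((365-i)/365 for i=0..22) = 0.492703
P(at least one match) = 1 - 0.492703 = 0.507297

0.507297


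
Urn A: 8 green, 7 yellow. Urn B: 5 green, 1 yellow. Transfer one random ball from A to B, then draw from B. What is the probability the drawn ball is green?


P(transfer green) = 8/15; P(transfer yellow) = 7/15
If green transferred: Urn II has 6 green of 7, so P(green|green moved) = 6/7
If yellow transferred: Urn II has 5 green of 7, so P(green|yellow moved) = 5/7
By total probability: P(green) = 8/15*6/7 + 7/15*5/7 = 83/105

83/105


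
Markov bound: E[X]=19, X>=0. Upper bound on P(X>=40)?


Markov: P(X >= a) <= E[X]/a
P(X >= 40) <= 19/40

19/40


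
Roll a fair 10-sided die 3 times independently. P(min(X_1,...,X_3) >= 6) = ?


P(min >= 6) = P(all X_i >= 6) = (P(X_1 >= 6))^3
= (5/10)^3 = (1/2)^3 = 1/8

1/8


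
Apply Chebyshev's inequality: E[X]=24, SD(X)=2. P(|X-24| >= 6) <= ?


k = 6/2 = 3
Chebyshev: P(|X-mu| >= k*sigma) <= 1/k^2 = 1/3^2 = 1/9

1/9


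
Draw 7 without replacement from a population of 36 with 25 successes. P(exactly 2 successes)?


P(X=2) = C(25,2)*C(11,5) / C(36,7)
= 300*462 / 8347680
= 138600/8347680 = 35/2108

35/2108


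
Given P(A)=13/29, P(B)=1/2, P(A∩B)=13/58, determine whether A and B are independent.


P(A)*P(B) = 13/29*1/2 = 13/58
P(A∩B) = 13/58, which equals P(A)P(B), so independent

Yes, A and B are independent


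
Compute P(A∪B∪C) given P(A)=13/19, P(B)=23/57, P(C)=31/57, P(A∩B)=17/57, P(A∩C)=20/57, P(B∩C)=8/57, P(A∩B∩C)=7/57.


P(A∪B∪C) = P(A)+P(B)+P(C) - P(AB)-P(AC)-P(BC) + P(ABC)
= 13/19+23/57+31/57 - 17/57-20/57-8/57 + 7/57
= 55/57

55/57


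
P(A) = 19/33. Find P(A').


P(A') = 1 - P(A) = 1 - 19/33 = 14/33

14/33


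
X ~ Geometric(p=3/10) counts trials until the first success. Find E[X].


For geometric (trials until first success), E[X] = 1/p = 1/(3/10) = 10/3

10/3


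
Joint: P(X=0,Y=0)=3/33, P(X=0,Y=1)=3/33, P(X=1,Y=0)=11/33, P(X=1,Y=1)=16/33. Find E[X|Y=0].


P(Y=0) = 14/33
E[X|Y=0] = (0*3 + 1*11)/14 = 11/14

11/14


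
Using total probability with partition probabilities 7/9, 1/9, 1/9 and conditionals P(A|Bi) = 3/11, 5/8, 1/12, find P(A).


P(A) = P(A|B1)P(B1) + P(A|B2)P(B2) + P(A|B3)P(B3)
= 3/11*7/9 + 5/8*1/9 + 1/12*1/9
= 7/33 + 5/72 + 1/108 = 691/2376

691/2376


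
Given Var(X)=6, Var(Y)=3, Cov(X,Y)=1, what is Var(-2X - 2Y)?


Var(-2X - 2Y) = (-2)^2*Var(X) + (-2)^2*Var(Y) + 2*(-2)*(-2)*Cov(X,Y)
= 4*6 + 4*3 + 8*1
= 24 + 12 + 8 = 44

44


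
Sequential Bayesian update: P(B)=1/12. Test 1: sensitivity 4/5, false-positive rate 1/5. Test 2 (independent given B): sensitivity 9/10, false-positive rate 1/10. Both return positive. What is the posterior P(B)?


After test 1: P(+) = 4/5*1/12 + 1/5*11/12 = 1/4
P(B|+) = (1/15)/(1/4) = 4/15
After test 2 (use post1 as new prior): P(+) = 9/10*4/15 + 1/10*11/15 = 47/150
P(B|+,+) = (6/25)/(47/150) = 36/47

36/47


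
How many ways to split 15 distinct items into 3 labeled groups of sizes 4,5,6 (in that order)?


15! = 1307674368000
Denominator: 4!=24 * 5!=120 * 6!=720
Coefficient = 1307674368000 / 2073600 = 630630

630630


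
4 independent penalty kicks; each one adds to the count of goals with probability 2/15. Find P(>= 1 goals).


P(at least one) = 1 - P(none)
P(none) = (1 - 2/15)^4 = (13/15)^4 = 28561/50625
P(at least one) = 1 - 28561/50625 = 22064/50625

22064/50625


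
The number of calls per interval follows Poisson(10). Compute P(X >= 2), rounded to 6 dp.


P(X>=2) = 1 - P(X<=1) = 1 - (e^(-10)*10^0/0! + e^(-10)*10^1/1!)
≈ 1 - (0.0000453999 + 0.0004539993)
= 1 - 0.0004993992 = 0.9995006008
≈ 0.999501

0.999501


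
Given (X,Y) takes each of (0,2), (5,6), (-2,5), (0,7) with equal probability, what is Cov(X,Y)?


E[X]=3/4, E[Y]=5, E[XY]=5
Cov(X,Y) = E[XY] - E[X]E[Y] = 5 - 3/4*5 = 5/4

5/4


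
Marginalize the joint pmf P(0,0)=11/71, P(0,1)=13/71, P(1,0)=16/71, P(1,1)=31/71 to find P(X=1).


P(X=1) = P(1,0)+P(1,1) = 16/71 + 31/71 = 47/71

47/71


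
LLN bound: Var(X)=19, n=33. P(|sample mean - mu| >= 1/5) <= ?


Var(Xbar) = Var(X)/n = 19/33
Chebyshev: P(|Xbar-mu| >= 1/5) <= Var(Xbar)/(1/5)^2 = (19/33)/(1/25) = 475/33
Bound exceeds 1, so trivial bound: 1

1


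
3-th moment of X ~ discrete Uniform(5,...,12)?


E[X^3] = (1/8) * sum(x^3 for x=5..12)
= 5984/8 = 748

748


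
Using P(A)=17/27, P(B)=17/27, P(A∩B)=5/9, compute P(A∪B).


P(A∪B) = P(A) + P(B) - P(A∩B)
= 17/27 + 17/27 - 5/9 = 19/27

19/27


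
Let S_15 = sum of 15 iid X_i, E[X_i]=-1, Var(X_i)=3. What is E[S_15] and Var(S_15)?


E[S_n] = n*mu = 15*-1 = -15
Var(S_n) = n*sigma^2 = 15*3 = 45

E[S_15]=-15, Var(S_15)=45


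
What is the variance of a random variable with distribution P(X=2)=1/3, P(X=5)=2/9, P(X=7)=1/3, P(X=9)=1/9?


E[X] = 46/9, E[X^2] = 290/9
Var(X) = E[X^2] - (E[X])^2 = 290/9 - (46/9)^2 = 494/81

494/81


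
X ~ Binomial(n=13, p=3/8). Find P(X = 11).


P(X=11) = C(13,11) * p^11 * (1-p)^2
= 78 * 177147/8589934592 * 25/64
= 172718325/274877906944

172718325/274877906944


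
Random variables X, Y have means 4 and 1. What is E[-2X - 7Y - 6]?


E[-2X - 7Y - 6] = -2*E[X] - 7*E[Y] - 6
= (-2)*(4) + (-7)*(1) + (-6)
= -8 - 7 - 6 = -21

-21


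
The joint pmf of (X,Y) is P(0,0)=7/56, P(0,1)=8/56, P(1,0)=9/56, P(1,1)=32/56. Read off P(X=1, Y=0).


Read from table: P(X=1, Y=0) = 9/56

9/56


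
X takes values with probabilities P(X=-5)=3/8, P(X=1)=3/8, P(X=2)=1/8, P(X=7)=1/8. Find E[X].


E[X] = sum(x * P(x))
= -5*3/8 + 1*3/8 + 2*1/8 + 7*1/8
= -3/8

-3/8


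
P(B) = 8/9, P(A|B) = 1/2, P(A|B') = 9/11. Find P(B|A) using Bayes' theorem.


P(A) = P(A|B)P(B) + P(A|B')P(B') = 1/2*8/9 + 9/11*1/9 = 53/99
P(B|A) = P(A|B)P(B)/P(A) = (4/9)/(53/99) = 44/53

44/53


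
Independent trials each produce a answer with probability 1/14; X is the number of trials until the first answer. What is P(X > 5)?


P(X > 5) = P(first 5 trials all fail) = (1-p)^5 = (13/14)^5 = 371293/537824

371293/537824


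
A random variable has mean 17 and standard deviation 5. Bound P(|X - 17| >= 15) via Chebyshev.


k = 15/5 = 3
Chebyshev: P(|X-mu| >= k*sigma) <= 1/k^2 = 1/3^2 = 1/9

1/9


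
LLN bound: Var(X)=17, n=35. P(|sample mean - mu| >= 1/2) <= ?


Var(Xbar) = Var(X)/n = 17/35
Chebyshev: P(|Xbar-mu| >= 1/2) <= Var(Xbar)/(1/2)^2 = (17/35)/(1/4) = 68/35
Bound exceeds 1, so trivial bound: 1

1


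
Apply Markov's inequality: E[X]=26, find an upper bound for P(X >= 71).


Markov: P(X >= a) <= E[X]/a
P(X >= 71) <= 26/71

26/71


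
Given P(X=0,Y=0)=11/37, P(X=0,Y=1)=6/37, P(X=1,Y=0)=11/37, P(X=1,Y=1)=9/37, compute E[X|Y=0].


P(Y=0) = 22/37
E[X|Y=0] = (0*11 + 1*11)/22 = 11/22 = 1/2

1/2


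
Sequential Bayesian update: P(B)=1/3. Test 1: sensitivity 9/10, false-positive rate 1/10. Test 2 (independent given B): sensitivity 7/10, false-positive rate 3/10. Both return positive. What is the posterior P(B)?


After test 1: P(+) = 9/10*1/3 + 1/10*2/3 = 11/30
P(B|+) = (3/10)/(11/30) = 9/11
After test 2 (use post1 as new prior): P(+) = 7/10*9/11 + 3/10*2/11 = 69/110
P(B|+,+) = (63/110)/(69/110) = 21/23

21/23


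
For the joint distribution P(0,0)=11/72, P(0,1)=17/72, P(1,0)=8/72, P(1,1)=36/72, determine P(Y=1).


P(Y=1) = P(0,1)+P(1,1) = 17/72 + 36/72 = 53/72

53/72


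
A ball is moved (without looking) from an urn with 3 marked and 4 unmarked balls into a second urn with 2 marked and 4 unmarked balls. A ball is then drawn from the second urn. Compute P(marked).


P(transfer marked) = 3/7; P(transfer unmarked) = 4/7
If marked transferred: Urn II has 3 marked of 7, so P(marked|marked moved) = 3/7
If unmarked transferred: Urn II has 2 marked of 7, so P(marked|unmarked moved) = 2/7
By total probability: P(marked) = 3/7*3/7 + 4/7*2/7 = 17/49

17/49


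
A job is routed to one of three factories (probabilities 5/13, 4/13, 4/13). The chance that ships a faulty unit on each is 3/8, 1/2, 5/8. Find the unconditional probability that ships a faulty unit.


P(A) = P(A|B1)P(B1) + P(A|B2)P(B2) + P(A|B3)P(B3)
= 3/8*5/13 + 1/2*4/13 + 5/8*4/13
= 15/104 + 2/13 + 5/26 = 51/104

51/104


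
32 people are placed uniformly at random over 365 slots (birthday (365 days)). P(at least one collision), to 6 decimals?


P(all different) = prod((365-i)/365 for i=0..31) = 0.246652
P(at least one match) = 1 - 0.246652 = 0.753348

0.753348


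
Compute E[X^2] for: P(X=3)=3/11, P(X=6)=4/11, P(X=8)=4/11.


E[X^2] = sum(x^2 * P(x))
= 9*3/11 + 36*4/11 + 64*4/11
= 427/11

427/11


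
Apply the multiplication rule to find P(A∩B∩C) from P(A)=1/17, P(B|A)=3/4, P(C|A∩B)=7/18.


P(A∩B∩C) = P(A) * P(B|A) * P(C|A∩B)
= 1/17 * 3/4 * 7/18
= 3/68 * 7/18 = 7/408

7/408


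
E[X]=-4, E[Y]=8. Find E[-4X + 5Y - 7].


E[-4X + 5Y - 7] = -4*E[X] + 5*E[Y] - 7
= (-4)*(-4) + (5)*(8) + (-7)
= 16 + 40 - 7 = 49

49


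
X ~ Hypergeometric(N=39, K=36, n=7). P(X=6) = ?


P(X=6) = C(36,6)*C(3,1) / C(39,7)
= 1947792*3 / 15380937
= 5843376/15380937 = 3472/9139

3472/9139


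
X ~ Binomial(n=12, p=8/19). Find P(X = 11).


P(X=11) = C(12,11) * p^11 * (1-p)^1
= 12 * 8589934592/116490258898219 * 11/19
= 1133871366144/2213314919066161

1133871366144/2213314919066161


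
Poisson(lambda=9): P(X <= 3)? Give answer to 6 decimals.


P(X<=3) = e^(-9)*9^0/0! + e^(-9)*9^1/1! + e^(-9)*9^2/2! + e^(-9)*9^3/3!
≈ 0.0001234098 + 0.0011106882 + 0.0049980971 + 0.0149942912
= 0.0212264863
≈ 0.021226

0.021226


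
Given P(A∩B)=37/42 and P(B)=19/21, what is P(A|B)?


P(A|B) = P(A∩B)/P(B) = (111/126)/(114/126) = 111/114 = 37/38

37/38


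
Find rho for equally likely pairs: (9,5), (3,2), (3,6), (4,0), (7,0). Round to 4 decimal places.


Cov(X,Y) = 0.2800, Var(X) = 5.7600, Var(Y) = 6.2400
rho = Cov/(sqrt(VarX)*sqrt(VarY)) = 0.0467

0.0467


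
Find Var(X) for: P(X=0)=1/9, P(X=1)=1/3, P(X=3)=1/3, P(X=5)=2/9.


E[X] = 22/9, E[X^2] = 80/9
Var(X) = E[X^2] - (E[X])^2 = 80/9 - (22/9)^2 = 236/81

236/81


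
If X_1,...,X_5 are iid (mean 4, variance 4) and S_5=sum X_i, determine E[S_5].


E[S_n] = n*E[X_1] = 5*4 = 20

20


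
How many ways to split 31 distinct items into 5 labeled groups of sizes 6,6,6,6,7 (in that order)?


31! = 8222838654177922817725562880000000
Denominator: 6!=720 * 6!=720 * 6!=720 * 6!=720 * 7!=5040
Coefficient = 8222838654177922817725562880000000 / 1354442342400000 = 6071014170752731200

6071014170752731200


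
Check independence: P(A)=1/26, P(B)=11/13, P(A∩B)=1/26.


P(A)*P(B) = 1/26*11/13 = 11/338
P(A∩B) = 1/26 != 11/338, so not independent

No, A and B are not independent


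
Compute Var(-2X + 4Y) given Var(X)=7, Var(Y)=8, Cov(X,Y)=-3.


Var(-2X + 4Y) = (-2)^2*Var(X) + 4^2*Var(Y) + 2*(-2)*4*Cov(X,Y)
= 4*7 + 16*8 - 16*(-3)
= 28 + 128 + 48 = 204

204


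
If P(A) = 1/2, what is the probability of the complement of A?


P(A') = 1 - P(A) = 1 - 1/2 = 1/2

1/2


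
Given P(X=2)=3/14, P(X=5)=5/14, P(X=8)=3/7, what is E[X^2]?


E[X^2] = sum(g(x)*P(x))
= 4*3/14 + 25*5/14 + 64*3/7
= 521/14

521/14


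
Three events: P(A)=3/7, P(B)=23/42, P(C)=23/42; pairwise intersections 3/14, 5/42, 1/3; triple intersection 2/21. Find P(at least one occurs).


P(A∪B∪C) = P(A)+P(B)+P(C) - P(AB)-P(AC)-P(BC) + P(ABC)
= 3/7+23/42+23/42 - 3/14-5/42-1/3 + 2/21
= 20/21

20/21


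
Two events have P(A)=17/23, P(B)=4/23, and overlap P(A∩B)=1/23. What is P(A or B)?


P(A∪B) = P(A) + P(B) - P(A∩B)
= 17/23 + 4/23 - 1/23 = 20/23

20/23


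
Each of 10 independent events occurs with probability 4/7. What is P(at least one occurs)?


P(at least one) = 1 - P(none)
P(none) = (1 - 4/7)^10 = (3/7)^10 = 59049/282475249
P(at least one) = 1 - 59049/282475249 = 282416200/282475249

282416200/282475249


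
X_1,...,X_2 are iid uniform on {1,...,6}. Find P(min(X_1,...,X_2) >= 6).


P(min >= 6) = P(all X_i >= 6) = (P(X_1 >= 6))^2
= (1/6)^2 = 1/36

1/36


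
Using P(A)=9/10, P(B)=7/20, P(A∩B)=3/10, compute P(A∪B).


P(A∪B) = P(A) + P(B) - P(A∩B)
= 9/10 + 7/20 - 3/10 = 19/20

19/20


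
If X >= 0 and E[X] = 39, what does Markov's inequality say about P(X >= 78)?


Markov: P(X >= a) <= E[X]/a
P(X >= 78) <= 39/78 = 1/2

1/2


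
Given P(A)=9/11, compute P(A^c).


P(A') = 1 - P(A) = 1 - 9/11 = 2/11

2/11


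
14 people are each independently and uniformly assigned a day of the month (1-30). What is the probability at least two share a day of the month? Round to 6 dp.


P(all different) = prod((30-i)/30 for i=0..13) = 0.026506
P(at least one match) = 1 - 0.026506 = 0.973494

0.973494


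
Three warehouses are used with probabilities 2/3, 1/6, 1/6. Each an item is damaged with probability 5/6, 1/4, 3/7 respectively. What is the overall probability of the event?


P(A) = P(A|B1)P(B1) + P(A|B2)P(B2) + P(A|B3)P(B3)
= 5/6*2/3 + 1/4*1/6 + 3/7*1/6
= 5/9 + 1/24 + 1/14 = 337/504

337/504


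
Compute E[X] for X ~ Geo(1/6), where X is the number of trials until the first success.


For geometric (trials until first success), E[X] = 1/p = 1/(1/6) = 6

6


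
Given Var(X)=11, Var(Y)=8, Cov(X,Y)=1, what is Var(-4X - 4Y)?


Var(-4X - 4Y) = (-4)^2*Var(X) + (-4)^2*Var(Y) + 2*(-4)*(-4)*Cov(X,Y)
= 16*11 + 16*8 + 32*1
= 176 + 128 + 32 = 336

336


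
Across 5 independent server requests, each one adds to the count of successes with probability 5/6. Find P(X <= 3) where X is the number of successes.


P(X<=3) = P(X=0) + P(X=1) + P(X=2) + P(X=3)
= 1/7776 + 25/7776 + 125/3888 + 625/3888
= 763/3888

763/3888


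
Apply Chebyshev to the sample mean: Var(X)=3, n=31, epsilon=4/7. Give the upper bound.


Var(Xbar) = Var(X)/n = 3/31
Chebyshev: P(|Xbar-mu| >= 4/7) <= Var(Xbar)/(4/7)^2 = (3/31)/(16/49) = 147/496

147/496


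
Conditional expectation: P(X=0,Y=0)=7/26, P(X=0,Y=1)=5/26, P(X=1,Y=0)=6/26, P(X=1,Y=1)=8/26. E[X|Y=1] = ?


P(Y=1) = 13/26
E[X|Y=1] = (0*5 + 1*8)/13 = 8/13

8/13


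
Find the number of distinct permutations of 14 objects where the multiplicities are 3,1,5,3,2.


14! = 87178291200
Denominator: 3!=6 * 1!=1 * 5!=120 * 3!=6 * 2!=2
Coefficient = 87178291200 / 8640 = 10090080

10090080


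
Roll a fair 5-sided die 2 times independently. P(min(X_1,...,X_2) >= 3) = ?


P(min >= 3) = P(all X_i >= 3) = (P(X_1 >= 3))^2
= (3/5)^2 = 9/25

9/25


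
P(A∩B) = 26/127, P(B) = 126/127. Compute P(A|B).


P(A|B) = P(A∩B)/P(B) = (26/127)/(126/127) = 26/126 = 13/63

13/63


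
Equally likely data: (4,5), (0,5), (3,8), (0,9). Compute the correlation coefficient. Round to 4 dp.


Cov(X,Y) = -0.8125, Var(X) = 3.1875, Var(Y) = 3.1875
rho = Cov/(sqrt(VarX)*sqrt(VarY)) = -0.2549

-0.2549


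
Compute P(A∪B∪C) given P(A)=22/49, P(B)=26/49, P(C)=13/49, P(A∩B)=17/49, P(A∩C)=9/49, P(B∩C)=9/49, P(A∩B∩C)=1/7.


P(A∪B∪C) = P(A)+P(B)+P(C) - P(AB)-P(AC)-P(BC) + P(ABC)
= 22/49+26/49+13/49 - 17/49-9/49-9/49 + 1/7
= 33/49

33/49


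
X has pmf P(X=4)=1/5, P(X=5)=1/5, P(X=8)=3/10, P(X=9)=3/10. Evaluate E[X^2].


E[X^2] = sum(x^2 * P(x))
= 16*1/5 + 25*1/5 + 64*3/10 + 81*3/10
= 517/10

517/10


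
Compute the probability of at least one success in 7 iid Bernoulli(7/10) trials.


P(at least one) = 1 - P(none)
P(none) = (1 - 7/10)^7 = (3/10)^7 = 2187/10000000
P(at least one) = 1 - 2187/10000000 = 9997813/10000000

9997813/10000000


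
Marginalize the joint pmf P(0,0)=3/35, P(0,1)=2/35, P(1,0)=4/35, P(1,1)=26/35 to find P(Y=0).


P(Y=0) = P(0,0)+P(1,0) = 3/35 + 4/35 = 7/35 = 1/5

1/5


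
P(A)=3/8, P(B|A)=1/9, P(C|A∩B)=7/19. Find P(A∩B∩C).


P(A∩B∩C) = P(A) * P(B|A) * P(C|A∩B)
= 3/8 * 1/9 * 7/19
= 1/24 * 7/19 = 7/456

7/456


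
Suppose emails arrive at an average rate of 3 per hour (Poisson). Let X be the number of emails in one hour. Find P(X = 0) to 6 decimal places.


P(X=0) = e^(-3) * 3^0 / 0!
≈ 0.04978706837 * 1 / 1
≈ 0.049787

0.049787


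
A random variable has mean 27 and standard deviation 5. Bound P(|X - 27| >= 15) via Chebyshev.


k = 15/5 = 3
Chebyshev: P(|X-mu| >= k*sigma) <= 1/k^2 = 1/3^2 = 1/9

1/9


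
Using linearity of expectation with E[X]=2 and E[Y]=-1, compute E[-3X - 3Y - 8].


E[-3X - 3Y - 8] = -3*E[X] - 3*E[Y] - 8
= (-3)*(2) + (-3)*(-1) + (-8)
= -6 + 3 - 8 = -11

-11


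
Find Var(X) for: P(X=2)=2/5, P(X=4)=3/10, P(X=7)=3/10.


E[X] = 41/10, E[X^2] = 211/10
Var(X) = E[X^2] - (E[X])^2 = 211/10 - (41/10)^2 = 429/100

429/100


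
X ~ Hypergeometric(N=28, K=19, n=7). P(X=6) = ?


P(X=6) = C(19,6)*C(9,1) / C(28,7)
= 27132*9 / 1184040
= 244188/1184040 = 6783/32890

6783/32890


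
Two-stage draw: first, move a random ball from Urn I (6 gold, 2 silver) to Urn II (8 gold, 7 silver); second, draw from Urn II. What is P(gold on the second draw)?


P(transfer gold) = 6/8 = 3/4; P(transfer silver) = 1/4
If gold transferred: Urn II has 9 gold of 16, so P(gold|gold moved) = 9/16
If silver transferred: Urn II has 8 gold of 16, so P(gold|silver moved) = 1/2
By total probability: P(gold) = 3/4*9/16 + 1/4*1/2 = 35/64

35/64


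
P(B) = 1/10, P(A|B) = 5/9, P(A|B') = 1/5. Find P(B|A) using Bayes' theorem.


P(A) = P(A|B)P(B) + P(A|B')P(B') = 5/9*1/10 + 1/5*9/10 = 53/225
P(B|A) = P(A|B)P(B)/P(A) = (1/18)/(53/225) = 25/106

25/106


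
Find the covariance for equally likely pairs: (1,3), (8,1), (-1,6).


E[X]=8/3, E[Y]=10/3, E[XY]=5/3
Cov(X,Y) = E[XY] - E[X]E[Y] = 5/3 - 8/3*10/3 = -65/9

-65/9


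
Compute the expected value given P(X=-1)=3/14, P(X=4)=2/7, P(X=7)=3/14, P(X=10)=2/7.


E[X] = sum(x * P(x))
= -1*3/14 + 4*2/7 + 7*3/14 + 10*2/7
= 37/7

37/7


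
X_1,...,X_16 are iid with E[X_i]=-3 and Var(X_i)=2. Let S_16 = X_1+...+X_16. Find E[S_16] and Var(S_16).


E[S_n] = n*mu = 16*-3 = -48
Var(S_n) = n*sigma^2 = 16*2 = 32

E[S_16]=-48, Var(S_16)=32


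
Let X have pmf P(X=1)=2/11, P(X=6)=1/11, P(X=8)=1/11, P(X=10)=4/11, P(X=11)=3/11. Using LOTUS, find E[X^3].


E[X^3] = sum(g(x)*P(x))
= 1*2/11 + 216*1/11 + 512*1/11 + 1000*4/11 + 1331*3/11
= 793

793


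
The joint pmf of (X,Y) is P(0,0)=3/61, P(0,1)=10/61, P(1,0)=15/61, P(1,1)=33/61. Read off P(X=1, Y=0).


Read from table: P(X=1, Y=0) = 15/61

15/61


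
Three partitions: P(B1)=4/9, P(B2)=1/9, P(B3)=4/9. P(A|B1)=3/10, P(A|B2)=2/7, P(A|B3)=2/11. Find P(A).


P(A) = P(A|B1)P(B1) + P(A|B2)P(B2) + P(A|B3)P(B3)
= 3/10*4/9 + 2/7*1/9 + 2/11*4/9
= 2/15 + 2/63 + 8/99 = 284/1155

284/1155


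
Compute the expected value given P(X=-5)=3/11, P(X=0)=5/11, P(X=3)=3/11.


E[X] = sum(x * P(x))
= -5*3/11 + 0*5/11 + 3*3/11
= -6/11

-6/11


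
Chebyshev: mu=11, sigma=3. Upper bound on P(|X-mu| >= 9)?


k = 9/3 = 3
Chebyshev: P(|X-mu| >= k*sigma) <= 1/k^2 = 1/3^2 = 1/9

1/9


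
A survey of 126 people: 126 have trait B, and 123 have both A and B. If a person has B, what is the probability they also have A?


P(A|B) = P(A∩B)/P(B) = (123/126)/(126/126) = 123/126 = 41/42

41/42


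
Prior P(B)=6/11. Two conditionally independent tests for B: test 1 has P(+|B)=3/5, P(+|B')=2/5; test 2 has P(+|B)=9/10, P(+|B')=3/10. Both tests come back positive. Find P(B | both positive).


After test 1: P(+) = 3/5*6/11 + 2/5*5/11 = 28/55
P(B|+) = (18/55)/(28/55) = 9/14
After test 2 (use post1 as new prior): P(+) = 9/10*9/14 + 3/10*5/14 = 24/35
P(B|+,+) = (81/140)/(24/35) = 27/32

27/32


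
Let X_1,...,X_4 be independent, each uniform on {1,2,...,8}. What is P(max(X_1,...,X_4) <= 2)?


P(max <= 2) = P(all X_i <= 2) = (P(X_1 <= 2))^4
= (2/8)^4 = (1/4)^4 = 1/256

1/256


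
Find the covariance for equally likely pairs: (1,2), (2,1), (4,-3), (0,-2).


E[X]=7/4, E[Y]=-1/2, E[XY]=-2
Cov(X,Y) = E[XY] - E[X]E[Y] = -2 - 7/4*-1/2 = -9/8

-9/8


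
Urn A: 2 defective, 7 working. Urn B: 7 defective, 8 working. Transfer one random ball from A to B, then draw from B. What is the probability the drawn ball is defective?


P(transfer defective) = 2/9; P(transfer working) = 7/9
If defective transferred: Urn II has 8 defective of 16, so P(defective|defective moved) = 1/2
If working transferred: Urn II has 7 defective of 16, so P(defective|working moved) = 7/16
By total probability: P(defective) = 2/9*1/2 + 7/9*7/16 = 65/144

65/144


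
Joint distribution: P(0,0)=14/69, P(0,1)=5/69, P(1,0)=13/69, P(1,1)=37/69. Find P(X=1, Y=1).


Read from table: P(X=1, Y=1) = 37/69

37/69


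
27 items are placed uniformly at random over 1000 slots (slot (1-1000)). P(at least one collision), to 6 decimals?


P(all different) = prod((1000-i)/1000 for i=0..26) = 0.701775
P(at least one match) = 1 - 0.701775 = 0.298225

0.298225


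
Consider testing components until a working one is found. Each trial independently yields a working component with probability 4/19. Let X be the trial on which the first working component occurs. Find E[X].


For geometric (trials until first success), E[X] = 1/p = 1/(4/19) = 19/4

19/4


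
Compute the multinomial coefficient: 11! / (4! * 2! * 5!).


11! = 39916800
Denominator: 4!=24 * 2!=2 * 5!=120
Coefficient = 39916800 / 5760 = 6930

6930


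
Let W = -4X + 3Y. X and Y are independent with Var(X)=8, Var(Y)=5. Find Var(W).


Independence => Cov(X,Y)=0
Var(-4X + 3Y) = (-4)^2*Var(X) + 3^2*Var(Y)
= 16*8 + 9*5 = 173

173


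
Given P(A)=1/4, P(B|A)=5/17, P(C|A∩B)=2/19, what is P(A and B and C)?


P(A∩B∩C) = P(A) * P(B|A) * P(C|A∩B)
= 1/4 * 5/17 * 2/19
= 5/68 * 2/19 = 5/646

5/646


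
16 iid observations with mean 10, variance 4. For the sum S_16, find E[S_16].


E[S_n] = n*E[X_1] = 16*10 = 160

160


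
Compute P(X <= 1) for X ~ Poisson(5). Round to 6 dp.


P(X<=1) = e^(-5)*5^0/0! + e^(-5)*5^1/1!
≈ 0.0067379470 + 0.0336897350
= 0.0404276820
≈ 0.040428

0.040428


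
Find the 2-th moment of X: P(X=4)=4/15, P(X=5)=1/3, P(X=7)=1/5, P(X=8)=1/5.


E[X^2] = sum(x^2 * P(x))
= 16*4/15 + 25*1/3 + 49*1/5 + 64*1/5
= 176/5

176/5


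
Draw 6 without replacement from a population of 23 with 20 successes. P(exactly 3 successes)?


P(X=3) = C(20,3)*C(3,3) / C(23,6)
= 1140*1 / 100947
= 1140/100947 = 20/1771

20/1771


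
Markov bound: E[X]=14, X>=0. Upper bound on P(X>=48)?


Markov: P(X >= a) <= E[X]/a
P(X >= 48) <= 14/48 = 7/24

7/24


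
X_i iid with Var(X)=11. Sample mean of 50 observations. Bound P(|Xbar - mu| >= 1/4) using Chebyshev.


Var(Xbar) = Var(X)/n = 11/50
Chebyshev: P(|Xbar-mu| >= 1/4) <= Var(Xbar)/(1/4)^2 = (11/50)/(1/16) = 88/25
Bound exceeds 1, so trivial bound: 1

1


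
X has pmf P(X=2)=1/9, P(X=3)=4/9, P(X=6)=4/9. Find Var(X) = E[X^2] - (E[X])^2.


E[X] = 38/9, E[X^2] = 184/9
Var(X) = E[X^2] - (E[X])^2 = 184/9 - (38/9)^2 = 212/81

212/81


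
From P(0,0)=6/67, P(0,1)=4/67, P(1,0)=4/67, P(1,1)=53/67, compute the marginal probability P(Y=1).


P(Y=1) = P(0,1)+P(1,1) = 4/67 + 53/67 = 57/67

57/67


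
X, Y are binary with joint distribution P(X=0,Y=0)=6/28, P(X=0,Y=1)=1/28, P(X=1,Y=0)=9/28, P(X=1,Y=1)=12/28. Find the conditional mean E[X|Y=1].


P(Y=1) = 13/28
E[X|Y=1] = (0*1 + 1*12)/13 = 12/13

12/13


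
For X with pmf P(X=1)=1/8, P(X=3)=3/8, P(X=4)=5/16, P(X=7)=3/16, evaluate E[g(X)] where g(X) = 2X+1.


E[2X+1] = sum(g(x)*P(x))
= 3*1/8 + 7*3/8 + 9*5/16 + 15*3/16
= 69/8

69/8


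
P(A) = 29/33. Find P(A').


P(A') = 1 - P(A) = 1 - 29/33 = 4/33

4/33


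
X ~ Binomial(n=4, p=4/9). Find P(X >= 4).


P(X>=4) = P(X=4)
= 256/6561
= 256/6561

256/6561


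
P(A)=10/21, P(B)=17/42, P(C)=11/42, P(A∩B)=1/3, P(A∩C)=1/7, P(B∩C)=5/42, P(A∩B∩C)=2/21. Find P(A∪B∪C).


P(A∪B∪C) = P(A)+P(B)+P(C) - P(AB)-P(AC)-P(BC) + P(ABC)
= 10/21+17/42+11/42 - 1/3-1/7-5/42 + 2/21
= 9/14

9/14


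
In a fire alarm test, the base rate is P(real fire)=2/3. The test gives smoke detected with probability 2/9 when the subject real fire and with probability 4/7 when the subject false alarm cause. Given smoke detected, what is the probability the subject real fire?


P(A) = P(A|B)P(B) + P(A|B')P(B') = 2/9*2/3 + 4/7*1/3 = 64/189
P(B|A) = P(A|B)P(B)/P(A) = (4/27)/(64/189) = 7/16

7/16


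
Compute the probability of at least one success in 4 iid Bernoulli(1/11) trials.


P(at least one) = 1 - P(none)
P(none) = (1 - 1/11)^4 = (10/11)^4 = 10000/14641
P(at least one) = 1 - 10000/14641 = 4641/14641

4641/14641


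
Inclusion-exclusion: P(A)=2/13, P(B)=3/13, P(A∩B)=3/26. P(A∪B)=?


P(A∪B) = P(A) + P(B) - P(A∩B)
= 2/13 + 3/13 - 3/26 = 7/26

7/26


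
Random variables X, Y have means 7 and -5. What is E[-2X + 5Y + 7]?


E[-2X + 5Y + 7] = -2*E[X] + 5*E[Y] + 7
= (-2)*(7) + (5)*(-5) + (7)
= -14 - 25 + 7 = -32

-32


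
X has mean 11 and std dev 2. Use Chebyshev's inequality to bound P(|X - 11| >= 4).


k = 4/2 = 2
Chebyshev: P(|X-mu| >= k*sigma) <= 1/k^2 = 1/2^2 = 1/4

1/4


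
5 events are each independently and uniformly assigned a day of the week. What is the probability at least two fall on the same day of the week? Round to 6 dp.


P(all different) = prod((7-i)/7 for i=0..4) = 0.149938
P(at least one match) = 1 - 0.149938 = 0.850062

0.850062


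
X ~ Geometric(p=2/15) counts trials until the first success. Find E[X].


For geometric (trials until first success), E[X] = 1/p = 1/(2/15) = 15/2

15/2


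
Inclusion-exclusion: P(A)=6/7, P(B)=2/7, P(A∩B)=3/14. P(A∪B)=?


P(A∪B) = P(A) + P(B) - P(A∩B)
= 6/7 + 2/7 - 3/14 = 13/14

13/14


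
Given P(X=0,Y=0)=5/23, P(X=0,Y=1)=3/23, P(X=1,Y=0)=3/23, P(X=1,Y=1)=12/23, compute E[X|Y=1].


P(Y=1) = 15/23
E[X|Y=1] = (0*3 + 1*12)/15 = 12/15 = 4/5

4/5


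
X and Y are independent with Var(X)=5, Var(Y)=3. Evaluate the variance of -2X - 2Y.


Independence => Cov(X,Y)=0
Var(-2X - 2Y) = (-2)^2*Var(X) + (-2)^2*Var(Y)
= 4*5 + 4*3 = 32

32


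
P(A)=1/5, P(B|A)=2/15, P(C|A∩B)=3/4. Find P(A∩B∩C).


P(A∩B∩C) = P(A) * P(B|A) * P(C|A∩B)
= 1/5 * 2/15 * 3/4
= 2/75 * 3/4 = 1/50

1/50


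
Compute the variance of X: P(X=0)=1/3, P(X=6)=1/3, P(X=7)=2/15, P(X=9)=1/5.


E[X] = 71/15, E[X^2] = 521/15
Var(X) = E[X^2] - (E[X])^2 = 521/15 - (71/15)^2 = 2774/225

2774/225


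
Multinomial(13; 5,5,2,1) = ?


13! = 6227020800
Denominator: 5!=120 * 5!=120 * 2!=2 * 1!=1
Coefficient = 6227020800 / 28800 = 216216

216216


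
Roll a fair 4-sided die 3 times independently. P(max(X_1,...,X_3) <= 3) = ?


P(max <= 3) = P(all X_i <= 3) = (P(X_1 <= 3))^3
= (3/4)^3 = 27/64

27/64


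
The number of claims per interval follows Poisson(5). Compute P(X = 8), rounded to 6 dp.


P(X=8) = e^(-5) * 5^8 / 8!
≈ 0.006737946999 * 390625 / 40320
≈ 0.065278

0.065278


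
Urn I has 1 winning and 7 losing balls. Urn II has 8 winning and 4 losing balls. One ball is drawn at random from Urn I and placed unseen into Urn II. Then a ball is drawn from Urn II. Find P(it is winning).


P(transfer winning) = 1/8; P(transfer losing) = 7/8
If winning transferred: Urn II has 9 winning of 13, so P(winning|winning moved) = 9/13
If losing transferred: Urn II has 8 winning of 13, so P(winning|losing moved) = 8/13
By total probability: P(winning) = 1/8*9/13 + 7/8*8/13 = 5/8

5/8


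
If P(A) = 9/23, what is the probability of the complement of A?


P(A') = 1 - P(A) = 1 - 9/23 = 14/23

14/23


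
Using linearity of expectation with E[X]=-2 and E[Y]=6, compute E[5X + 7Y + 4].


E[5X + 7Y + 4] = 5*E[X] + 7*E[Y] + 4
= (5)*(-2) + (7)*(6) + (4)
= -10 + 42 + 4 = 36

36


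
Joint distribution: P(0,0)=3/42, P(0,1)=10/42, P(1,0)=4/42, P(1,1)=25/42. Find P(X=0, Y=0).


Read from table: P(X=0, Y=0) = 3/42 = 1/14

1/14


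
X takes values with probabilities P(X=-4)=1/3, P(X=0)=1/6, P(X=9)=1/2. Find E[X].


E[X] = sum(x * P(x))
= -4*1/3 + 0*1/6 + 9*1/2
= 19/6

19/6


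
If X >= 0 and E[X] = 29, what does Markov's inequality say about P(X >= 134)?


Markov: P(X >= a) <= E[X]/a
P(X >= 134) <= 29/134

29/134


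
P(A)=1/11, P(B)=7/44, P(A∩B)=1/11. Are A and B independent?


P(A)*P(B) = 1/11*7/44 = 7/484
P(A∩B) = 1/11 != 7/484, so not independent

No, A and B are not independent


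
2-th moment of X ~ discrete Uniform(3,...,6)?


E[X^2] = (1/4) * sum(x^2 for x=3..6)
= 86/4 = 43/2

43/2


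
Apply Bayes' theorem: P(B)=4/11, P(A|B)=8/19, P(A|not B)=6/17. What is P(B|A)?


P(A) = P(A|B)P(B) + P(A|B')P(B') = 8/19*4/11 + 6/17*7/11 = 122/323
P(B|A) = P(A|B)P(B)/P(A) = (32/209)/(122/323) = 272/671

272/671


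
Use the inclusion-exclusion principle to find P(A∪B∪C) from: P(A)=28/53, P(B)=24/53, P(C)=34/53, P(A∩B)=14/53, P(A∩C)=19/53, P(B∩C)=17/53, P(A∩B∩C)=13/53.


P(A∪B∪C) = P(A)+P(B)+P(C) - P(AB)-P(AC)-P(BC) + P(ABC)
= 28/53+24/53+34/53 - 14/53-19/53-17/53 + 13/53
= 49/53

49/53


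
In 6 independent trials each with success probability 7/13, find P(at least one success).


P(at least one) = 1 - P(none)
P(none) = (1 - 7/13)^6 = (6/13)^6 = 46656/4826809
P(at least one) = 1 - 46656/4826809 = 4780153/4826809

4780153/4826809


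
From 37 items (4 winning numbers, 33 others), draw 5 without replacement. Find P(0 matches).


P(X=0) = C(4,0)*C(33,5) / C(37,5)
= 1*237336 / 435897
= 237336/435897 = 7192/13209

7192/13209


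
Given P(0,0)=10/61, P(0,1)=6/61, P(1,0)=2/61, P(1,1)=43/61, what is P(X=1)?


P(X=1) = P(1,0)+P(1,1) = 2/61 + 43/61 = 45/61

45/61


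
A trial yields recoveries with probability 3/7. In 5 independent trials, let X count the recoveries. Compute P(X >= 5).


P(X>=5) = P(X=5)
= 243/16807
= 243/16807

243/16807


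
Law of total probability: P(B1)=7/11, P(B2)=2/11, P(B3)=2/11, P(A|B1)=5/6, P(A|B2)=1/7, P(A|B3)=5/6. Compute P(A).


P(A) = P(A|B1)P(B1) + P(A|B2)P(B2) + P(A|B3)P(B3)
= 5/6*7/11 + 1/7*2/11 + 5/6*2/11
= 35/66 + 2/77 + 5/33 = 109/154

109/154


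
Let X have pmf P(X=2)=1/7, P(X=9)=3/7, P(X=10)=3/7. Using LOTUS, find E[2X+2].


E[2X+2] = sum(g(x)*P(x))
= 6*1/7 + 20*3/7 + 22*3/7
= 132/7

132/7


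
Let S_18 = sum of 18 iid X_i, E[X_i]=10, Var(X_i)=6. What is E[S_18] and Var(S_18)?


E[S_n] = n*mu = 18*10 = 180
Var(S_n) = n*sigma^2 = 18*6 = 108

E[S_18]=180, Var(S_18)=108


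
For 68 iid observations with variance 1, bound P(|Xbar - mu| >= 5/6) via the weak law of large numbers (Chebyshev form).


Var(Xbar) = Var(X)/n = 1/68
Chebyshev: P(|Xbar-mu| >= 5/6) <= Var(Xbar)/(5/6)^2 = (1/68)/(25/36) = 9/425

9/425


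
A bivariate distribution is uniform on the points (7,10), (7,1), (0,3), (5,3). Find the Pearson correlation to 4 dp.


Cov(X,Y) = 2.8125, Var(X) = 8.1875, Var(Y) = 11.6875
rho = Cov/(sqrt(VarX)*sqrt(VarY)) = 0.2875

0.2875


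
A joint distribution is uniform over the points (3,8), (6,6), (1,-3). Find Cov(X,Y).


E[X]=10/3, E[Y]=11/3, E[XY]=19
Cov(X,Y) = E[XY] - E[X]E[Y] = 19 - 10/3*11/3 = 61/9

61/9


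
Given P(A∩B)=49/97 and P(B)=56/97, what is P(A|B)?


P(A|B) = P(A∩B)/P(B) = (49/97)/(56/97) = 49/56 = 7/8

7/8


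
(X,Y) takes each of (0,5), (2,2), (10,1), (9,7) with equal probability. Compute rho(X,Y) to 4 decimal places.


Cov(X,Y) = -0.4375, Var(X) = 18.6875, Var(Y) = 5.6875
rho = Cov/(sqrt(VarX)*sqrt(VarY)) = -0.0424

-0.0424


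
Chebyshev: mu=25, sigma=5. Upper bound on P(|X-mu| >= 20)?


k = 20/5 = 4
Chebyshev: P(|X-mu| >= k*sigma) <= 1/k^2 = 1/4^2 = 1/16

1/16


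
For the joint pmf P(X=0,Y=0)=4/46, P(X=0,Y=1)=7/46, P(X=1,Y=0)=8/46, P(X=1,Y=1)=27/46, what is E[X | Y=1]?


P(Y=1) = 34/46
E[X|Y=1] = (0*7 + 1*27)/34 = 27/34

27/34


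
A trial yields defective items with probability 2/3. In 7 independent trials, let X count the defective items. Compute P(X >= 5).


P(X>=5) = P(X=5) + P(X=6) + P(X=7)
= 224/729 + 448/2187 + 128/2187
= 416/729

416/729


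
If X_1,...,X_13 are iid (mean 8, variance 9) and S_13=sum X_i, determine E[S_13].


E[S_n] = n*E[X_1] = 13*8 = 104

104
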